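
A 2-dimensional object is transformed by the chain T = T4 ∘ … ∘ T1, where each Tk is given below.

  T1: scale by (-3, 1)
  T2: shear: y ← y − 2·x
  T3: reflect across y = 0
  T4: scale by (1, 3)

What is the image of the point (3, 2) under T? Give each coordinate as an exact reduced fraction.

T(p) = (-9, -60)

T1 scale by (-3, 1): (3, 2) → (-9, 2)
T2 shear: y ← y − 2·x: (-9, 2) → (-9, 20)
T3 reflect across y = 0: (-9, 20) → (-9, -20)
T4 scale by (1, 3): (-9, -20) → (-9, -60)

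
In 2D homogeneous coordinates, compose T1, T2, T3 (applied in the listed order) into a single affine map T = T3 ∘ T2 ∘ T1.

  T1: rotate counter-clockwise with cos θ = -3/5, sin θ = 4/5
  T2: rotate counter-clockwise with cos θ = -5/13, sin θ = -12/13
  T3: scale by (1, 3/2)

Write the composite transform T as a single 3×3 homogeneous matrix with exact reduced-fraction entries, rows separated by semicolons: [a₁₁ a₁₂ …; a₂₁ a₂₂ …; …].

T = [63/65 -16/65 0; 24/65 189/130 0; 0 0 1]

T1 = [-3/5 -4/5 0; 4/5 -3/5 0; 0 0 1]
T2·T1 = [63/65 -16/65 0; 16/65 63/65 0; 0 0 1]
T3·…·T1 = [63/65 -16/65 0; 24/65 189/130 0; 0 0 1]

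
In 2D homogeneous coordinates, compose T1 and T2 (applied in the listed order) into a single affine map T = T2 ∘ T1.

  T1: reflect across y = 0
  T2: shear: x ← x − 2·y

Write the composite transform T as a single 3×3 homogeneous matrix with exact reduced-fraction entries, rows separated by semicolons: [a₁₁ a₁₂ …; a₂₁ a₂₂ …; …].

T1 = [1 0 0; 0 -1 0; 0 0 1]
T2·T1 = [1 2 0; 0 -1 0; 0 0 1]

T = [1 2 0; 0 -1 0; 0 0 1]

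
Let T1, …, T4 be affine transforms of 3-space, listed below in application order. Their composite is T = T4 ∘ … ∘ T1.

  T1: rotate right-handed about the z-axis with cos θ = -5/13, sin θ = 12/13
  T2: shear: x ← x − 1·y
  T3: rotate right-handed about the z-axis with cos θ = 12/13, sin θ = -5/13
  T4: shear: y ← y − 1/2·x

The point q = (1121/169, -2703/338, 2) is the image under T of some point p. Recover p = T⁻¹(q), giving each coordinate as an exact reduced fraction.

p = (-4, -5, 2)

T1 = [-5/13 -12/13 0 0; 12/13 -5/13 0 0; 0 0 1 0; 0 0 0 1]
T2·T1 = [-17/13 -7/13 0 0; 12/13 -5/13 0 0; 0 0 1 0; 0 0 0 1]
T3·…·T1 = [-144/169 -109/169 0 0; 229/169 -25/169 0 0; 0 0 1 0; 0 0 0 1]
T4·…·T1 = [-144/169 -109/169 0 0; 301/169 59/338 0 0; 0 0 1 0; 0 0 0 1]
det M = 1; M⁻¹ = [59/338 109/169 0 0; -301/169 -144/169 0 0; 0 0 1 0; 0 0 0 1]
M⁻¹ · (1121/169, -2703/338, 2)ᵀ = (-4, -5, 2)ᵀ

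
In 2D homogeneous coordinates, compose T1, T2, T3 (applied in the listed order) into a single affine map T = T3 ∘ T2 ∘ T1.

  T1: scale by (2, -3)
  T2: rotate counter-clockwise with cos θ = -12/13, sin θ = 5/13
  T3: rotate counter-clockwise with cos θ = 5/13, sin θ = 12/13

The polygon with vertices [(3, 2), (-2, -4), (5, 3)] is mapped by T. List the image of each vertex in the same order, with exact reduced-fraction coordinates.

image vertices: (-1434/169, 6/169), (1908/169, -964/169), (-2271/169, -110/169)

T1 scale by (2, -3): (3, 2) → (6, -6); (-2, -4) → (-4, 12); (5, 3) → (10, -9)
T2 rotate counter-clockwise with cos θ = -12/13, sin θ = 5/13: (6, -6) → (-42/13, 102/13); (-4, 12) → (-12/13, -164/13); (10, -9) → (-75/13, 158/13)
T3 rotate counter-clockwise with cos θ = 5/13, sin θ = 12/13: (-42/13, 102/13) → (-1434/169, 6/169); (-12/13, -164/13) → (1908/169, -964/169); (-75/13, 158/13) → (-2271/169, -110/169)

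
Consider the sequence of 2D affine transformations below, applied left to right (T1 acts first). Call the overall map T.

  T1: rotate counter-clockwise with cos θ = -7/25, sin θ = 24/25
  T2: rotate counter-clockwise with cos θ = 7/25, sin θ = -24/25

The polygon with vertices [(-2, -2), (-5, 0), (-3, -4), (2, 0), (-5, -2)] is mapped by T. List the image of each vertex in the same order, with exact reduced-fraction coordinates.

T1 rotate counter-clockwise with cos θ = -7/25, sin θ = 24/25: (-2, -2) → (62/25, -34/25); (-5, 0) → (7/5, -24/5); (-3, -4) → (117/25, -44/25); (2, 0) → (-14/25, 48/25); (-5, -2) → (83/25, -106/25)
T2 rotate counter-clockwise with cos θ = 7/25, sin θ = -24/25: (62/25, -34/25) → (-382/625, -1726/625); (7/5, -24/5) → (-527/125, -336/125); (117/25, -44/25) → (-237/625, -3116/625); (-14/25, 48/25) → (1054/625, 672/625); (83/25, -106/25) → (-1963/625, -2734/625)

image vertices: (-382/625, -1726/625), (-527/125, -336/125), (-237/625, -3116/625), (1054/625, 672/625), (-1963/625, -2734/625)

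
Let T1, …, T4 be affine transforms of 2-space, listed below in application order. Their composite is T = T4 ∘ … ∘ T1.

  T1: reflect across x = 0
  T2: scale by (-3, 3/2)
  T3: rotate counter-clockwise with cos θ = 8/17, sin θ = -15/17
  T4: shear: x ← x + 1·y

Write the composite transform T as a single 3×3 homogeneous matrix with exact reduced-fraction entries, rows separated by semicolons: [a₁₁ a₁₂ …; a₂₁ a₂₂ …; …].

T1 = [-1 0 0; 0 1 0; 0 0 1]
T2·T1 = [3 0 0; 0 3/2 0; 0 0 1]
T3·…·T1 = [24/17 45/34 0; -45/17 12/17 0; 0 0 1]
T4·…·T1 = [-21/17 69/34 0; -45/17 12/17 0; 0 0 1]

T = [-21/17 69/34 0; -45/17 12/17 0; 0 0 1]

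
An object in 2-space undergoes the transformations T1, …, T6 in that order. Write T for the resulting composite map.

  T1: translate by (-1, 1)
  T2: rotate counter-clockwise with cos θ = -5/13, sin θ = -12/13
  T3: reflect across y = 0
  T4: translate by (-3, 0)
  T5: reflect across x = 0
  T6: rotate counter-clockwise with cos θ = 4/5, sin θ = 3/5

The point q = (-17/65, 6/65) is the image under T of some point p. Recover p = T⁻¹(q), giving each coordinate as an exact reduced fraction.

p = (0, 2)

T1 = [1 0 -1; 0 1 1; 0 0 1]
T2·T1 = [-5/13 12/13 17/13; -12/13 -5/13 7/13; 0 0 1]
T3·…·T1 = [-5/13 12/13 17/13; 12/13 5/13 -7/13; 0 0 1]
T4·…·T1 = [-5/13 12/13 -22/13; 12/13 5/13 -7/13; 0 0 1]
T5·…·T1 = [5/13 -12/13 22/13; 12/13 5/13 -7/13; 0 0 1]
T6·…·T1 = [-16/65 -63/65 109/65; 63/65 -16/65 38/65; 0 0 1]
det M = 1; M⁻¹ = [-16/65 63/65 -2/13; -63/65 -16/65 23/13; 0 0 1]
M⁻¹ · (-17/65, 6/65)ᵀ = (0, 2)ᵀ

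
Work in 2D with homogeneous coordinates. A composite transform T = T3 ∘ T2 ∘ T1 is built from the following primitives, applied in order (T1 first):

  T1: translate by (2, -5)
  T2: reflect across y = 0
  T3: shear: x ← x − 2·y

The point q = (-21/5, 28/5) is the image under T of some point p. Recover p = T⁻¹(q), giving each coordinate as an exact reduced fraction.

p = (5, -3/5)

T1 = [1 0 2; 0 1 -5; 0 0 1]
T2·T1 = [1 0 2; 0 -1 5; 0 0 1]
T3·…·T1 = [1 2 -8; 0 -1 5; 0 0 1]
det M = -1; M⁻¹ = [1 2 -2; 0 -1 5; 0 0 1]
M⁻¹ · (-21/5, 28/5)ᵀ = (5, -3/5)ᵀ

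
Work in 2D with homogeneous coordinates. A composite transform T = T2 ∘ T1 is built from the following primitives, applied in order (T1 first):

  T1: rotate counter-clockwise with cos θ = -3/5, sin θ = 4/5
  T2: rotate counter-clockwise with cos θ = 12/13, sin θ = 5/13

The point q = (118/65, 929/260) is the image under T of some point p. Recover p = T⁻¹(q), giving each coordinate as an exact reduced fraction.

T1 = [-3/5 -4/5 0; 4/5 -3/5 0; 0 0 1]
T2·T1 = [-56/65 -33/65 0; 33/65 -56/65 0; 0 0 1]
det M = 1; M⁻¹ = [-56/65 33/65 0; -33/65 -56/65 0; 0 0 1]
M⁻¹ · (118/65, 929/260)ᵀ = (1/4, -4)ᵀ

p = (1/4, -4)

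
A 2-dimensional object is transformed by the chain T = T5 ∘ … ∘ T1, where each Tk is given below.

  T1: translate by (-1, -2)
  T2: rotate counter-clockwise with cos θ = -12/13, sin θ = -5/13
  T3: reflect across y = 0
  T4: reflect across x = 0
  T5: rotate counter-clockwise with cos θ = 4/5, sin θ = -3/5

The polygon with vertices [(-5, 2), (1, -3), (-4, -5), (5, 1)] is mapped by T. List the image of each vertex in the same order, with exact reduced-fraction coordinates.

T1 translate by (-1, -2): (-5, 2) → (-6, 0); (1, -3) → (0, -5); (-4, -5) → (-5, -7); (5, 1) → (4, -1)
T2 rotate counter-clockwise with cos θ = -12/13, sin θ = -5/13: (-6, 0) → (72/13, 30/13); (0, -5) → (-25/13, 60/13); (-5, -7) → (25/13, 109/13); (4, -1) → (-53/13, -8/13)
T3 reflect across y = 0: (72/13, 30/13) → (72/13, -30/13); (-25/13, 60/13) → (-25/13, -60/13); (25/13, 109/13) → (25/13, -109/13); (-53/13, -8/13) → (-53/13, 8/13)
T4 reflect across x = 0: (72/13, -30/13) → (-72/13, -30/13); (-25/13, -60/13) → (25/13, -60/13); (25/13, -109/13) → (-25/13, -109/13); (-53/13, 8/13) → (53/13, 8/13)
T5 rotate counter-clockwise with cos θ = 4/5, sin θ = -3/5: (-72/13, -30/13) → (-378/65, 96/65); (25/13, -60/13) → (-16/13, -63/13); (-25/13, -109/13) → (-427/65, -361/65); (53/13, 8/13) → (236/65, -127/65)

image vertices: (-378/65, 96/65), (-16/13, -63/13), (-427/65, -361/65), (236/65, -127/65)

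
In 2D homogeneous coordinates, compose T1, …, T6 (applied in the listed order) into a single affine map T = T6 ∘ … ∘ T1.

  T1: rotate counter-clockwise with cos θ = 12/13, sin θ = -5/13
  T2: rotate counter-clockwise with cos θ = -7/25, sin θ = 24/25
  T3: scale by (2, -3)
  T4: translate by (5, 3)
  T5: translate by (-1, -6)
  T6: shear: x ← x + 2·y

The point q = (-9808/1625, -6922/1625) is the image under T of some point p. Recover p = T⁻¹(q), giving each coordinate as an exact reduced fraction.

T1 = [12/13 5/13 0; -5/13 12/13 0; 0 0 1]
T2·T1 = [36/325 -323/325 0; 323/325 36/325 0; 0 0 1]
T3·…·T1 = [72/325 -646/325 0; -969/325 -108/325 0; 0 0 1]
T4·…·T1 = [72/325 -646/325 5; -969/325 -108/325 3; 0 0 1]
T5·…·T1 = [72/325 -646/325 4; -969/325 -108/325 -3; 0 0 1]
T6·…·T1 = [-1866/325 -862/325 -2; -969/325 -108/325 -3; 0 0 1]
det M = -6; M⁻¹ = [18/325 -431/975 -79/65; -323/650 311/325 122/65; 0 0 1]
M⁻¹ · (-9808/1625, -6922/1625)ᵀ = (1/3, 4/5)ᵀ

p = (1/3, 4/5)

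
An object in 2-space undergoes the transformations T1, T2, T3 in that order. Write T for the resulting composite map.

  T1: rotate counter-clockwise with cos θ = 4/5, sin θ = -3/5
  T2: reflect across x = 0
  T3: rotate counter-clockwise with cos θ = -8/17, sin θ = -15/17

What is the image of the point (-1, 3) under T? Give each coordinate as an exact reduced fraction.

T1 rotate counter-clockwise with cos θ = 4/5, sin θ = -3/5: (-1, 3) → (1, 3)
T2 reflect across x = 0: (1, 3) → (-1, 3)
T3 rotate counter-clockwise with cos θ = -8/17, sin θ = -15/17: (-1, 3) → (53/17, -9/17)

T(p) = (53/17, -9/17)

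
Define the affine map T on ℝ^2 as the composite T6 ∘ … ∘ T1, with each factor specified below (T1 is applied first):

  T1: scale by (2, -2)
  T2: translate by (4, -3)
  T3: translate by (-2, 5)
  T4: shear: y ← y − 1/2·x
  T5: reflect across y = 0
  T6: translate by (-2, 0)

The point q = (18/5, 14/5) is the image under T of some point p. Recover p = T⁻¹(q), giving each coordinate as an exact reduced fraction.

p = (9/5, 1)

T1 = [2 0 0; 0 -2 0; 0 0 1]
T2·T1 = [2 0 4; 0 -2 -3; 0 0 1]
T3·…·T1 = [2 0 2; 0 -2 2; 0 0 1]
T4·…·T1 = [2 0 2; -1 -2 1; 0 0 1]
T5·…·T1 = [2 0 2; 1 2 -1; 0 0 1]
T6·…·T1 = [2 0 0; 1 2 -1; 0 0 1]
det M = 4; M⁻¹ = [1/2 0 0; -1/4 1/2 1/2; 0 0 1]
M⁻¹ · (18/5, 14/5)ᵀ = (9/5, 1)ᵀ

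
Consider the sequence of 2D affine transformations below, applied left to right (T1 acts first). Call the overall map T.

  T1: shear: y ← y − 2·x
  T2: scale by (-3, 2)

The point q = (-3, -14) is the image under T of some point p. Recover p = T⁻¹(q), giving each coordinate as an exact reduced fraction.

T1 = [1 0 0; -2 1 0; 0 0 1]
T2·T1 = [-3 0 0; -4 2 0; 0 0 1]
det M = -6; M⁻¹ = [-1/3 0 0; -2/3 1/2 0; 0 0 1]
M⁻¹ · (-3, -14)ᵀ = (1, -5)ᵀ

p = (1, -5)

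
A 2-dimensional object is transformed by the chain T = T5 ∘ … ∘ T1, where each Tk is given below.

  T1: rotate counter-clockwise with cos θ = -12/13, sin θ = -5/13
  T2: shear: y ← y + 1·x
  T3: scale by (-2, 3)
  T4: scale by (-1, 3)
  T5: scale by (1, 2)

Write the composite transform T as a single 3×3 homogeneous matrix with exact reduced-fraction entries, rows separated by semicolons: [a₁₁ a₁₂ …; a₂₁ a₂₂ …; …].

T1 = [-12/13 5/13 0; -5/13 -12/13 0; 0 0 1]
T2·T1 = [-12/13 5/13 0; -17/13 -7/13 0; 0 0 1]
T3·…·T1 = [24/13 -10/13 0; -51/13 -21/13 0; 0 0 1]
T4·…·T1 = [-24/13 10/13 0; -153/13 -63/13 0; 0 0 1]
T5·…·T1 = [-24/13 10/13 0; -306/13 -126/13 0; 0 0 1]

T = [-24/13 10/13 0; -306/13 -126/13 0; 0 0 1]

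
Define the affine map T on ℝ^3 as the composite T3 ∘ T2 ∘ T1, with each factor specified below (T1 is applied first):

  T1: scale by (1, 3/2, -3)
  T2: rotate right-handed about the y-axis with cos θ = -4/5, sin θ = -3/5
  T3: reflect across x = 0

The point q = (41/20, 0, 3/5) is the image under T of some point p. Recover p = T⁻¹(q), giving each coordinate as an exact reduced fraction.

T1 = [1 0 0 0; 0 3/2 0 0; 0 0 -3 0; 0 0 0 1]
T2·T1 = [-4/5 0 9/5 0; 0 3/2 0 0; 3/5 0 12/5 0; 0 0 0 1]
T3·…·T1 = [4/5 0 -9/5 0; 0 3/2 0 0; 3/5 0 12/5 0; 0 0 0 1]
det M = 9/2; M⁻¹ = [4/5 0 3/5 0; 0 2/3 0 0; -1/5 0 4/15 0; 0 0 0 1]
M⁻¹ · (41/20, 0, 3/5)ᵀ = (2, 0, -1/4)ᵀ

p = (2, 0, -1/4)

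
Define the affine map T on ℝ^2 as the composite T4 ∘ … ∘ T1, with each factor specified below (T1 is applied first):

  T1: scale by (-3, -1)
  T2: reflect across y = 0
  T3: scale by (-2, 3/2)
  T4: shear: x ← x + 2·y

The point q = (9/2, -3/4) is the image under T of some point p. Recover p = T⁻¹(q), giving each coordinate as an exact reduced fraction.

T1 = [-3 0 0; 0 -1 0; 0 0 1]
T2·T1 = [-3 0 0; 0 1 0; 0 0 1]
T3·…·T1 = [6 0 0; 0 3/2 0; 0 0 1]
T4·…·T1 = [6 3 0; 0 3/2 0; 0 0 1]
det M = 9; M⁻¹ = [1/6 -1/3 0; 0 2/3 0; 0 0 1]
M⁻¹ · (9/2, -3/4)ᵀ = (1, -1/2)ᵀ

p = (1, -1/2)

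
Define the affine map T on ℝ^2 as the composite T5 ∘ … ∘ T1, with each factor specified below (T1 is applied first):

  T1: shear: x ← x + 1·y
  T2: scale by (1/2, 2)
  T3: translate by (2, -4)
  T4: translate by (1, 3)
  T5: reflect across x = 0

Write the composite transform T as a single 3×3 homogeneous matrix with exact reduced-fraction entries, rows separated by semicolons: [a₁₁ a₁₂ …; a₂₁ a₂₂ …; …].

T1 = [1 1 0; 0 1 0; 0 0 1]
T2·T1 = [1/2 1/2 0; 0 2 0; 0 0 1]
T3·…·T1 = [1/2 1/2 2; 0 2 -4; 0 0 1]
T4·…·T1 = [1/2 1/2 3; 0 2 -1; 0 0 1]
T5·…·T1 = [-1/2 -1/2 -3; 0 2 -1; 0 0 1]

T = [-1/2 -1/2 -3; 0 2 -1; 0 0 1]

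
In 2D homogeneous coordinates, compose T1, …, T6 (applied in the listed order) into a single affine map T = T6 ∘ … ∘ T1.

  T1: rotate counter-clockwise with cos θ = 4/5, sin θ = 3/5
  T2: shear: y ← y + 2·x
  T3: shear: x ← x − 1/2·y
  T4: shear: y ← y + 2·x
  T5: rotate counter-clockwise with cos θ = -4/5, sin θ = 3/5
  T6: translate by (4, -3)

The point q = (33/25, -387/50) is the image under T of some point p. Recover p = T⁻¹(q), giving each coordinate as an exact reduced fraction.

p = (3, -1/2)

T1 = [4/5 -3/5 0; 3/5 4/5 0; 0 0 1]
T2·T1 = [4/5 -3/5 0; 11/5 -2/5 0; 0 0 1]
T3·…·T1 = [-3/10 -2/5 0; 11/5 -2/5 0; 0 0 1]
T4·…·T1 = [-3/10 -2/5 0; 8/5 -6/5 0; 0 0 1]
T5·…·T1 = [-18/25 26/25 0; -73/50 18/25 0; 0 0 1]
T6·…·T1 = [-18/25 26/25 4; -73/50 18/25 -3; 0 0 1]
det M = 1; M⁻¹ = [18/25 -26/25 -6; 73/50 -18/25 -8; 0 0 1]
M⁻¹ · (33/25, -387/50)ᵀ = (3, -1/2)ᵀ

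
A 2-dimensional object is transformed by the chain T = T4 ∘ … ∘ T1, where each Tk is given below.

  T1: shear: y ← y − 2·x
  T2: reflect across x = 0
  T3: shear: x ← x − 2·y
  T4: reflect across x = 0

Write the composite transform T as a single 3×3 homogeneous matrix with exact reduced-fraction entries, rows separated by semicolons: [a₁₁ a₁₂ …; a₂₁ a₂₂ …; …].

T1 = [1 0 0; -2 1 0; 0 0 1]
T2·T1 = [-1 0 0; -2 1 0; 0 0 1]
T3·…·T1 = [3 -2 0; -2 1 0; 0 0 1]
T4·…·T1 = [-3 2 0; -2 1 0; 0 0 1]

T = [-3 2 0; -2 1 0; 0 0 1]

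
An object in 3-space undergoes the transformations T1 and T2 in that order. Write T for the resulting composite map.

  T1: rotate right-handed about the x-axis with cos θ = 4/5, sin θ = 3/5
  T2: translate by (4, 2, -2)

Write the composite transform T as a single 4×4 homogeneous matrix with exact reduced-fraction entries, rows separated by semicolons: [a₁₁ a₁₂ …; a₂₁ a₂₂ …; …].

T = [1 0 0 4; 0 4/5 -3/5 2; 0 3/5 4/5 -2; 0 0 0 1]

T1 = [1 0 0 0; 0 4/5 -3/5 0; 0 3/5 4/5 0; 0 0 0 1]
T2·T1 = [1 0 0 4; 0 4/5 -3/5 2; 0 3/5 4/5 -2; 0 0 0 1]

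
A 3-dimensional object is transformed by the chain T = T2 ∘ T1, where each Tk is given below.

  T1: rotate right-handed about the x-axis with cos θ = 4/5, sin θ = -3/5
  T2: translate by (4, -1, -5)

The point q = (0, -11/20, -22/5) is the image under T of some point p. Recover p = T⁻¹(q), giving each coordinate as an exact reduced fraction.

p = (-4, 0, 3/4)

T1 = [1 0 0 0; 0 4/5 3/5 0; 0 -3/5 4/5 0; 0 0 0 1]
T2·T1 = [1 0 0 4; 0 4/5 3/5 -1; 0 -3/5 4/5 -5; 0 0 0 1]
det M = 1; M⁻¹ = [1 0 0 -4; 0 4/5 -3/5 -11/5; 0 3/5 4/5 23/5; 0 0 0 1]
M⁻¹ · (0, -11/20, -22/5)ᵀ = (-4, 0, 3/4)ᵀ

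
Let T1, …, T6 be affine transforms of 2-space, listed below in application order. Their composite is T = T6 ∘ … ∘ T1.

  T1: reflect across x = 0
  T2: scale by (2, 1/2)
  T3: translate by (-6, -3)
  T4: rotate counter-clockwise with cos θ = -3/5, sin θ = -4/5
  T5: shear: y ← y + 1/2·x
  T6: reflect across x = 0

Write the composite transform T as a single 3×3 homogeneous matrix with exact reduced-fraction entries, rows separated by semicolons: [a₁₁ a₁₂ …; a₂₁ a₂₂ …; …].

T = [-6/5 -2/5 -6/5; 11/5 -1/10 36/5; 0 0 1]

T1 = [-1 0 0; 0 1 0; 0 0 1]
T2·T1 = [-2 0 0; 0 1/2 0; 0 0 1]
T3·…·T1 = [-2 0 -6; 0 1/2 -3; 0 0 1]
T4·…·T1 = [6/5 2/5 6/5; 8/5 -3/10 33/5; 0 0 1]
T5·…·T1 = [6/5 2/5 6/5; 11/5 -1/10 36/5; 0 0 1]
T6·…·T1 = [-6/5 -2/5 -6/5; 11/5 -1/10 36/5; 0 0 1]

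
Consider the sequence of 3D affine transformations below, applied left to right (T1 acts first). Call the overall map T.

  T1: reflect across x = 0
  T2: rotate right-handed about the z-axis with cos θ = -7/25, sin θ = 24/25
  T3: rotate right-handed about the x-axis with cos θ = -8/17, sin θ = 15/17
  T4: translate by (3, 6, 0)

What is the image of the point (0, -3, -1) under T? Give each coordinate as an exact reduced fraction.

T(p) = (147/25, 2757/425, 103/85)

T1 reflect across x = 0: (0, -3, -1) → (0, -3, -1)
T2 rotate right-handed about the z-axis with cos θ = -7/25, sin θ = 24/25: (0, -3, -1) → (72/25, 21/25, -1)
T3 rotate right-handed about the x-axis with cos θ = -8/17, sin θ = 15/17: (72/25, 21/25, -1) → (72/25, 207/425, 103/85)
T4 translate by (3, 6, 0): (72/25, 207/425, 103/85) → (147/25, 2757/425, 103/85)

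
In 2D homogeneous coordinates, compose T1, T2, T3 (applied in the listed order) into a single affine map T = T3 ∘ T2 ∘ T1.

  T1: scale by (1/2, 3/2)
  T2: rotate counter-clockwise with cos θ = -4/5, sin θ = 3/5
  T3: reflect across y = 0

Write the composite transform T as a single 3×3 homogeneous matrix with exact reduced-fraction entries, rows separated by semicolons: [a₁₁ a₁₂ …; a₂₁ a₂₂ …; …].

T1 = [1/2 0 0; 0 3/2 0; 0 0 1]
T2·T1 = [-2/5 -9/10 0; 3/10 -6/5 0; 0 0 1]
T3·…·T1 = [-2/5 -9/10 0; -3/10 6/5 0; 0 0 1]

T = [-2/5 -9/10 0; -3/10 6/5 0; 0 0 1]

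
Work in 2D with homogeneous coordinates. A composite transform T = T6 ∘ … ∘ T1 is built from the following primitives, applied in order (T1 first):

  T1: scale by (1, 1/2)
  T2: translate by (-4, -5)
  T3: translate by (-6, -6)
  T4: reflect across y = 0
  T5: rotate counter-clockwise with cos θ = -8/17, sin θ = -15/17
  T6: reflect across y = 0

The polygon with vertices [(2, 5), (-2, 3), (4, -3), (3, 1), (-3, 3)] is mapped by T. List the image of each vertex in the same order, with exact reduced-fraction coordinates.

image vertices: (383/34, -52/17), (477/34, -104/17), (471/34, 10/17), (427/34, -21/17), (29/2, -7)

T1 scale by (1, 1/2): (2, 5) → (2, 5/2); (-2, 3) → (-2, 3/2); (4, -3) → (4, -3/2); (3, 1) → (3, 1/2); (-3, 3) → (-3, 3/2)
T2 translate by (-4, -5): (2, 5/2) → (-2, -5/2); (-2, 3/2) → (-6, -7/2); (4, -3/2) → (0, -13/2); (3, 1/2) → (-1, -9/2); (-3, 3/2) → (-7, -7/2)
T3 translate by (-6, -6): (-2, -5/2) → (-8, -17/2); (-6, -7/2) → (-12, -19/2); (0, -13/2) → (-6, -25/2); (-1, -9/2) → (-7, -21/2); (-7, -7/2) → (-13, -19/2)
T4 reflect across y = 0: (-8, -17/2) → (-8, 17/2); (-12, -19/2) → (-12, 19/2); (-6, -25/2) → (-6, 25/2); (-7, -21/2) → (-7, 21/2); (-13, -19/2) → (-13, 19/2)
T5 rotate counter-clockwise with cos θ = -8/17, sin θ = -15/17: (-8, 17/2) → (383/34, 52/17); (-12, 19/2) → (477/34, 104/17); (-6, 25/2) → (471/34, -10/17); (-7, 21/2) → (427/34, 21/17); (-13, 19/2) → (29/2, 7)
T6 reflect across y = 0: (383/34, 52/17) → (383/34, -52/17); (477/34, 104/17) → (477/34, -104/17); (471/34, -10/17) → (471/34, 10/17); (427/34, 21/17) → (427/34, -21/17); (29/2, 7) → (29/2, -7)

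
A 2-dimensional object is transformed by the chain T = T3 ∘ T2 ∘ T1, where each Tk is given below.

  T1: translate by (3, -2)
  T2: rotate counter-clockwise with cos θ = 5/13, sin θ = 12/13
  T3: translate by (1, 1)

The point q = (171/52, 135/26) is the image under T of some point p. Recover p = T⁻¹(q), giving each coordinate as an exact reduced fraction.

p = (7/4, 3/2)

T1 = [1 0 3; 0 1 -2; 0 0 1]
T2·T1 = [5/13 -12/13 3; 12/13 5/13 2; 0 0 1]
T3·…·T1 = [5/13 -12/13 4; 12/13 5/13 3; 0 0 1]
det M = 1; M⁻¹ = [5/13 12/13 -56/13; -12/13 5/13 33/13; 0 0 1]
M⁻¹ · (171/52, 135/26)ᵀ = (7/4, 3/2)ᵀ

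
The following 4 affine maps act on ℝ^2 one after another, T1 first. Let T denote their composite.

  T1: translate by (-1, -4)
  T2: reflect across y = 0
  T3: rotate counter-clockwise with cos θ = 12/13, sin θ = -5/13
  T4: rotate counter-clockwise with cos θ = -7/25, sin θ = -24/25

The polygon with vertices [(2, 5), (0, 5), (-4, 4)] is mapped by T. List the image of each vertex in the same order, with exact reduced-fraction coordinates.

image vertices: (-457/325, -49/325), (-49/325, 457/325), (204/65, 253/65)

T1 translate by (-1, -4): (2, 5) → (1, 1); (0, 5) → (-1, 1); (-4, 4) → (-5, 0)
T2 reflect across y = 0: (1, 1) → (1, -1); (-1, 1) → (-1, -1); (-5, 0) → (-5, 0)
T3 rotate counter-clockwise with cos θ = 12/13, sin θ = -5/13: (1, -1) → (7/13, -17/13); (-1, -1) → (-17/13, -7/13); (-5, 0) → (-60/13, 25/13)
T4 rotate counter-clockwise with cos θ = -7/25, sin θ = -24/25: (7/13, -17/13) → (-457/325, -49/325); (-17/13, -7/13) → (-49/325, 457/325); (-60/13, 25/13) → (204/65, 253/65)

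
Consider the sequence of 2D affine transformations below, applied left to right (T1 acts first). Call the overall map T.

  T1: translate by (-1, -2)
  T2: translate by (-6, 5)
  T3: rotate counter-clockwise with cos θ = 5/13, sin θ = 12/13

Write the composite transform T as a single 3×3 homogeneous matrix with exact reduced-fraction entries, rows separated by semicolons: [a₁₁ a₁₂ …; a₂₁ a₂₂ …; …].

T = [5/13 -12/13 -71/13; 12/13 5/13 -69/13; 0 0 1]

T1 = [1 0 -1; 0 1 -2; 0 0 1]
T2·T1 = [1 0 -7; 0 1 3; 0 0 1]
T3·…·T1 = [5/13 -12/13 -71/13; 12/13 5/13 -69/13; 0 0 1]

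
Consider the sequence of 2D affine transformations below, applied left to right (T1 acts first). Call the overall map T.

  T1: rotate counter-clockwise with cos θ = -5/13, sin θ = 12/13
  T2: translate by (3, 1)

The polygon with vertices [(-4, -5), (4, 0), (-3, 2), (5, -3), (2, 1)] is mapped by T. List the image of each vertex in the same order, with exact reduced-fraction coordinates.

image vertices: (119/13, -10/13), (19/13, 61/13), (30/13, -33/13), (50/13, 88/13), (17/13, 32/13)

T1 rotate counter-clockwise with cos θ = -5/13, sin θ = 12/13: (-4, -5) → (80/13, -23/13); (4, 0) → (-20/13, 48/13); (-3, 2) → (-9/13, -46/13); (5, -3) → (11/13, 75/13); (2, 1) → (-22/13, 19/13)
T2 translate by (3, 1): (80/13, -23/13) → (119/13, -10/13); (-20/13, 48/13) → (19/13, 61/13); (-9/13, -46/13) → (30/13, -33/13); (11/13, 75/13) → (50/13, 88/13); (-22/13, 19/13) → (17/13, 32/13)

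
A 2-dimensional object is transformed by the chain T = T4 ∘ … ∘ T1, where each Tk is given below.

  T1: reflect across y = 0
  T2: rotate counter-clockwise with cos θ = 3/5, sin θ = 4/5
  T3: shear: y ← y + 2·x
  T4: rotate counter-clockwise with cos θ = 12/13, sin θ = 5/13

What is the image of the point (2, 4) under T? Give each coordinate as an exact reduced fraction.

T(p) = (64/65, 118/13)

T1 reflect across y = 0: (2, 4) → (2, -4)
T2 rotate counter-clockwise with cos θ = 3/5, sin θ = 4/5: (2, -4) → (22/5, -4/5)
T3 shear: y ← y + 2·x: (22/5, -4/5) → (22/5, 8)
T4 rotate counter-clockwise with cos θ = 12/13, sin θ = 5/13: (22/5, 8) → (64/65, 118/13)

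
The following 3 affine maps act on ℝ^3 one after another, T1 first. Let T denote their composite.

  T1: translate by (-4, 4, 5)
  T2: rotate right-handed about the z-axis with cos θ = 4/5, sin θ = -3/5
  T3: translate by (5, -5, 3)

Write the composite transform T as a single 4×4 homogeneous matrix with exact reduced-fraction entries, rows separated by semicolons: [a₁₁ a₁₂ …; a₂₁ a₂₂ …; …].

T = [4/5 3/5 0 21/5; -3/5 4/5 0 3/5; 0 0 1 8; 0 0 0 1]

T1 = [1 0 0 -4; 0 1 0 4; 0 0 1 5; 0 0 0 1]
T2·T1 = [4/5 3/5 0 -4/5; -3/5 4/5 0 28/5; 0 0 1 5; 0 0 0 1]
T3·…·T1 = [4/5 3/5 0 21/5; -3/5 4/5 0 3/5; 0 0 1 8; 0 0 0 1]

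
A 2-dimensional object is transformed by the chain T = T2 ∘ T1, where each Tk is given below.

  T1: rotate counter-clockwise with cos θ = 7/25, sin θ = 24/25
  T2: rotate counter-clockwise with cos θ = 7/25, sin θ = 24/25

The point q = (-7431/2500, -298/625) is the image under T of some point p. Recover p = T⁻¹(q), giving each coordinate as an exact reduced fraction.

T1 = [7/25 -24/25 0; 24/25 7/25 0; 0 0 1]
T2·T1 = [-527/625 -336/625 0; 336/625 -527/625 0; 0 0 1]
det M = 1; M⁻¹ = [-527/625 336/625 0; -336/625 -527/625 0; 0 0 1]
M⁻¹ · (-7431/2500, -298/625)ᵀ = (9/4, 2)ᵀ

p = (9/4, 2)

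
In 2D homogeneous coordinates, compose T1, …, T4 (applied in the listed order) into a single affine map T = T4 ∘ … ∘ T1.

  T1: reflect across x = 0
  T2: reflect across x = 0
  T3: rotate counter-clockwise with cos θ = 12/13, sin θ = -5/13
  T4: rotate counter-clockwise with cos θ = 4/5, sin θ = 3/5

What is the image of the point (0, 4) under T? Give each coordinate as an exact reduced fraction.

T1 reflect across x = 0: (0, 4) → (0, 4)
T2 reflect across x = 0: (0, 4) → (0, 4)
T3 rotate counter-clockwise with cos θ = 12/13, sin θ = -5/13: (0, 4) → (20/13, 48/13)
T4 rotate counter-clockwise with cos θ = 4/5, sin θ = 3/5: (20/13, 48/13) → (-64/65, 252/65)

T(p) = (-64/65, 252/65)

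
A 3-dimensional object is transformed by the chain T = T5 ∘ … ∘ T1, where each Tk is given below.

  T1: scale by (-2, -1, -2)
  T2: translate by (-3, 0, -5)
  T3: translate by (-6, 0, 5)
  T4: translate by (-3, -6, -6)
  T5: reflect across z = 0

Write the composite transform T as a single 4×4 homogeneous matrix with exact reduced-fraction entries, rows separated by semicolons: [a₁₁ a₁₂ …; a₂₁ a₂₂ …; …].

T = [-2 0 0 -12; 0 -1 0 -6; 0 0 2 6; 0 0 0 1]

T1 = [-2 0 0 0; 0 -1 0 0; 0 0 -2 0; 0 0 0 1]
T2·T1 = [-2 0 0 -3; 0 -1 0 0; 0 0 -2 -5; 0 0 0 1]
T3·…·T1 = [-2 0 0 -9; 0 -1 0 0; 0 0 -2 0; 0 0 0 1]
T4·…·T1 = [-2 0 0 -12; 0 -1 0 -6; 0 0 -2 -6; 0 0 0 1]
T5·…·T1 = [-2 0 0 -12; 0 -1 0 -6; 0 0 2 6; 0 0 0 1]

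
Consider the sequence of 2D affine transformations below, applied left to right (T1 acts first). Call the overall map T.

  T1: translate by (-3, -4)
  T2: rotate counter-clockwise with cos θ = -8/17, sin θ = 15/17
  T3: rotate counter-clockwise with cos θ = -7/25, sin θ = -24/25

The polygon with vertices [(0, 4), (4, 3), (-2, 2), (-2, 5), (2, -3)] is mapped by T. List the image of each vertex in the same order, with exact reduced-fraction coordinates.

image vertices: (-1248/425, -261/425), (503/425, -329/425), (-1906/425, -1267/425), (-2167/425, -19/425), (193/425, -2999/425)

T1 translate by (-3, -4): (0, 4) → (-3, 0); (4, 3) → (1, -1); (-2, 2) → (-5, -2); (-2, 5) → (-5, 1); (2, -3) → (-1, -7)
T2 rotate counter-clockwise with cos θ = -8/17, sin θ = 15/17: (-3, 0) → (24/17, -45/17); (1, -1) → (7/17, 23/17); (-5, -2) → (70/17, -59/17); (-5, 1) → (25/17, -83/17); (-1, -7) → (113/17, 41/17)
T3 rotate counter-clockwise with cos θ = -7/25, sin θ = -24/25: (24/17, -45/17) → (-1248/425, -261/425); (7/17, 23/17) → (503/425, -329/425); (70/17, -59/17) → (-1906/425, -1267/425); (25/17, -83/17) → (-2167/425, -19/425); (113/17, 41/17) → (193/425, -2999/425)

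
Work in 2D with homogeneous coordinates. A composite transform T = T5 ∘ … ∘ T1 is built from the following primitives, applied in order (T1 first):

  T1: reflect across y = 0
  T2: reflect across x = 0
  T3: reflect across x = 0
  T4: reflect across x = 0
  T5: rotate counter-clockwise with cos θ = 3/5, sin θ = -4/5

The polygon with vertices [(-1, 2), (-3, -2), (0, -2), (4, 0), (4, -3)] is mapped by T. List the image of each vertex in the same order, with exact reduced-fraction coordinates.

image vertices: (-1, -2), (17/5, -6/5), (8/5, 6/5), (-12/5, 16/5), (0, 5)

T1 reflect across y = 0: (-1, 2) → (-1, -2); (-3, -2) → (-3, 2); (0, -2) → (0, 2); (4, 0) → (4, 0); (4, -3) → (4, 3)
T2 reflect across x = 0: (-1, -2) → (1, -2); (-3, 2) → (3, 2); (0, 2) → (0, 2); (4, 0) → (-4, 0); (4, 3) → (-4, 3)
T3 reflect across x = 0: (1, -2) → (-1, -2); (3, 2) → (-3, 2); (0, 2) → (0, 2); (-4, 0) → (4, 0); (-4, 3) → (4, 3)
T4 reflect across x = 0: (-1, -2) → (1, -2); (-3, 2) → (3, 2); (0, 2) → (0, 2); (4, 0) → (-4, 0); (4, 3) → (-4, 3)
T5 rotate counter-clockwise with cos θ = 3/5, sin θ = -4/5: (1, -2) → (-1, -2); (3, 2) → (17/5, -6/5); (0, 2) → (8/5, 6/5); (-4, 0) → (-12/5, 16/5); (-4, 3) → (0, 5)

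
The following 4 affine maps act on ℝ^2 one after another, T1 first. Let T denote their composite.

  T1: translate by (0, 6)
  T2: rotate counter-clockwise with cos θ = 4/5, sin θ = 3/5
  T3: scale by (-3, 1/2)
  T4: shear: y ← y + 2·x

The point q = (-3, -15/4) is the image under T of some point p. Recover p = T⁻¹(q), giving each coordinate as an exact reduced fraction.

p = (7/2, -3)

T1 = [1 0 0; 0 1 6; 0 0 1]
T2·T1 = [4/5 -3/5 -18/5; 3/5 4/5 24/5; 0 0 1]
T3·…·T1 = [-12/5 9/5 54/5; 3/10 2/5 12/5; 0 0 1]
T4·…·T1 = [-12/5 9/5 54/5; -9/2 4 24; 0 0 1]
det M = -3/2; M⁻¹ = [-8/3 6/5 0; -3 8/5 -6; 0 0 1]
M⁻¹ · (-3, -15/4)ᵀ = (7/2, -3)ᵀ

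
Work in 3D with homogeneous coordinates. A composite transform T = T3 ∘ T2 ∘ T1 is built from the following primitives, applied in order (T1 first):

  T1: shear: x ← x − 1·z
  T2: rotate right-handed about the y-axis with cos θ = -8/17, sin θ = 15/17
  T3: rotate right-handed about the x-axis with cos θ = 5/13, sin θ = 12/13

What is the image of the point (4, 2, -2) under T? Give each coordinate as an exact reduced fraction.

T(p) = (-78/17, 1058/221, 38/221)

T1 shear: x ← x − 1·z: (4, 2, -2) → (6, 2, -2)
T2 rotate right-handed about the y-axis with cos θ = -8/17, sin θ = 15/17: (6, 2, -2) → (-78/17, 2, -74/17)
T3 rotate right-handed about the x-axis with cos θ = 5/13, sin θ = 12/13: (-78/17, 2, -74/17) → (-78/17, 1058/221, 38/221)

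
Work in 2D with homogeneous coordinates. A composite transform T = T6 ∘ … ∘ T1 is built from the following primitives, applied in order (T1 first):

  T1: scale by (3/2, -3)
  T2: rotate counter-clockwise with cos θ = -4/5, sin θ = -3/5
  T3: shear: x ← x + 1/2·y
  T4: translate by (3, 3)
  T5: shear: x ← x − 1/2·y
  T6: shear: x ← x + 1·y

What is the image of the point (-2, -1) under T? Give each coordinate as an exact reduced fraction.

T(p) = (81/10, 12/5)

T1 scale by (3/2, -3): (-2, -1) → (-3, 3)
T2 rotate counter-clockwise with cos θ = -4/5, sin θ = -3/5: (-3, 3) → (21/5, -3/5)
T3 shear: x ← x + 1/2·y: (21/5, -3/5) → (39/10, -3/5)
T4 translate by (3, 3): (39/10, -3/5) → (69/10, 12/5)
T5 shear: x ← x − 1/2·y: (69/10, 12/5) → (57/10, 12/5)
T6 shear: x ← x + 1·y: (57/10, 12/5) → (81/10, 12/5)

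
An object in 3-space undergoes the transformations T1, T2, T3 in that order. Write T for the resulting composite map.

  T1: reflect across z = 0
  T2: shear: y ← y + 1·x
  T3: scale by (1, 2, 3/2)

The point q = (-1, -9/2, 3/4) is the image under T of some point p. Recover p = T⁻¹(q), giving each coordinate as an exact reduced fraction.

T1 = [1 0 0 0; 0 1 0 0; 0 0 -1 0; 0 0 0 1]
T2·T1 = [1 0 0 0; 1 1 0 0; 0 0 -1 0; 0 0 0 1]
T3·…·T1 = [1 0 0 0; 2 2 0 0; 0 0 -3/2 0; 0 0 0 1]
det M = -3; M⁻¹ = [1 0 0 0; -1 1/2 0 0; 0 0 -2/3 0; 0 0 0 1]
M⁻¹ · (-1, -9/2, 3/4)ᵀ = (-1, -5/4, -1/2)ᵀ

p = (-1, -5/4, -1/2)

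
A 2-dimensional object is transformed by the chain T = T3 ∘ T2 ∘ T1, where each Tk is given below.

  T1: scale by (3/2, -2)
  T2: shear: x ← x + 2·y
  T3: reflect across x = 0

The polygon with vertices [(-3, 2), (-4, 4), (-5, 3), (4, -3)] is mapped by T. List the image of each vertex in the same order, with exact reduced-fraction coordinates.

image vertices: (25/2, -4), (22, -8), (39/2, -6), (-18, 6)

T1 scale by (3/2, -2): (-3, 2) → (-9/2, -4); (-4, 4) → (-6, -8); (-5, 3) → (-15/2, -6); (4, -3) → (6, 6)
T2 shear: x ← x + 2·y: (-9/2, -4) → (-25/2, -4); (-6, -8) → (-22, -8); (-15/2, -6) → (-39/2, -6); (6, 6) → (18, 6)
T3 reflect across x = 0: (-25/2, -4) → (25/2, -4); (-22, -8) → (22, -8); (-39/2, -6) → (39/2, -6); (18, 6) → (-18, 6)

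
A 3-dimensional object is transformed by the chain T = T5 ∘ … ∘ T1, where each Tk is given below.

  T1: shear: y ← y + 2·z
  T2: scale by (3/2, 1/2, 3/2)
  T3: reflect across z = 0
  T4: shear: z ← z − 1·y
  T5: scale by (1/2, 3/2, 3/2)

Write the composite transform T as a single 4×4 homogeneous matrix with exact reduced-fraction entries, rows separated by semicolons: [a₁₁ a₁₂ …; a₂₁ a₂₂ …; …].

T = [3/4 0 0 0; 0 3/4 3/2 0; 0 -3/4 -15/4 0; 0 0 0 1]

T1 = [1 0 0 0; 0 1 2 0; 0 0 1 0; 0 0 0 1]
T2·T1 = [3/2 0 0 0; 0 1/2 1 0; 0 0 3/2 0; 0 0 0 1]
T3·…·T1 = [3/2 0 0 0; 0 1/2 1 0; 0 0 -3/2 0; 0 0 0 1]
T4·…·T1 = [3/2 0 0 0; 0 1/2 1 0; 0 -1/2 -5/2 0; 0 0 0 1]
T5·…·T1 = [3/4 0 0 0; 0 3/4 3/2 0; 0 -3/4 -15/4 0; 0 0 0 1]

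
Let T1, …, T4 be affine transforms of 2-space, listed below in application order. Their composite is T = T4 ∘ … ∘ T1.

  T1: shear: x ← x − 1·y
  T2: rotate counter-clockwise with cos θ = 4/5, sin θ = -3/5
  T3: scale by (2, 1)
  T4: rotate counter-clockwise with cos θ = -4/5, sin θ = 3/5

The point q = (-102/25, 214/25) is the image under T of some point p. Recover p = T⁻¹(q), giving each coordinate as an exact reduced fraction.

T1 = [1 -1 0; 0 1 0; 0 0 1]
T2·T1 = [4/5 -1/5 0; -3/5 7/5 0; 0 0 1]
T3·…·T1 = [8/5 -2/5 0; -3/5 7/5 0; 0 0 1]
T4·…·T1 = [-23/25 -13/25 0; 36/25 -34/25 0; 0 0 1]
det M = 2; M⁻¹ = [-17/25 13/50 0; -18/25 -23/50 0; 0 0 1]
M⁻¹ · (-102/25, 214/25)ᵀ = (5, -1)ᵀ

p = (5, -1)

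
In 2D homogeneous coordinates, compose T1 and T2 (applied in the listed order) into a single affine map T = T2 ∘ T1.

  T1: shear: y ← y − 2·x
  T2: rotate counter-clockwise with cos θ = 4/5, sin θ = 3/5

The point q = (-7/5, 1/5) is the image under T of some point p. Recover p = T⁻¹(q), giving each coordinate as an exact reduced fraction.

p = (-1, -1)

T1 = [1 0 0; -2 1 0; 0 0 1]
T2·T1 = [2 -3/5 0; -1 4/5 0; 0 0 1]
det M = 1; M⁻¹ = [4/5 3/5 0; 1 2 0; 0 0 1]
M⁻¹ · (-7/5, 1/5)ᵀ = (-1, -1)ᵀ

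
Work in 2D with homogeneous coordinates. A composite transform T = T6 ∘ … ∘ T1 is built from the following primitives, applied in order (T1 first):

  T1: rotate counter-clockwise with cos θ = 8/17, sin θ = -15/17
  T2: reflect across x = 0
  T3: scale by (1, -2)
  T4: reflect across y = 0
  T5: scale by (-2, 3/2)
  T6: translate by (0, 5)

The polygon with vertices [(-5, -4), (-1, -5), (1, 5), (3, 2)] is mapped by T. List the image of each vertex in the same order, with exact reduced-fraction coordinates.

T1 rotate counter-clockwise with cos θ = 8/17, sin θ = -15/17: (-5, -4) → (-100/17, 43/17); (-1, -5) → (-83/17, -25/17); (1, 5) → (83/17, 25/17); (3, 2) → (54/17, -29/17)
T2 reflect across x = 0: (-100/17, 43/17) → (100/17, 43/17); (-83/17, -25/17) → (83/17, -25/17); (83/17, 25/17) → (-83/17, 25/17); (54/17, -29/17) → (-54/17, -29/17)
T3 scale by (1, -2): (100/17, 43/17) → (100/17, -86/17); (83/17, -25/17) → (83/17, 50/17); (-83/17, 25/17) → (-83/17, -50/17); (-54/17, -29/17) → (-54/17, 58/17)
T4 reflect across y = 0: (100/17, -86/17) → (100/17, 86/17); (83/17, 50/17) → (83/17, -50/17); (-83/17, -50/17) → (-83/17, 50/17); (-54/17, 58/17) → (-54/17, -58/17)
T5 scale by (-2, 3/2): (100/17, 86/17) → (-200/17, 129/17); (83/17, -50/17) → (-166/17, -75/17); (-83/17, 50/17) → (166/17, 75/17); (-54/17, -58/17) → (108/17, -87/17)
T6 translate by (0, 5): (-200/17, 129/17) → (-200/17, 214/17); (-166/17, -75/17) → (-166/17, 10/17); (166/17, 75/17) → (166/17, 160/17); (108/17, -87/17) → (108/17, -2/17)

image vertices: (-200/17, 214/17), (-166/17, 10/17), (166/17, 160/17), (108/17, -2/17)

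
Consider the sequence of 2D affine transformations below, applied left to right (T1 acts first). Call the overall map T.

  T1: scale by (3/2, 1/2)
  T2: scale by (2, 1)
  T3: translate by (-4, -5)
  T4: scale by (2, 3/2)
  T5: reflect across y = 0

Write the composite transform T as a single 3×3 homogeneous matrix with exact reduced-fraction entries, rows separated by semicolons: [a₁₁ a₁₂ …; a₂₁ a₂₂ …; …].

T = [6 0 -8; 0 -3/4 15/2; 0 0 1]

T1 = [3/2 0 0; 0 1/2 0; 0 0 1]
T2·T1 = [3 0 0; 0 1/2 0; 0 0 1]
T3·…·T1 = [3 0 -4; 0 1/2 -5; 0 0 1]
T4·…·T1 = [6 0 -8; 0 3/4 -15/2; 0 0 1]
T5·…·T1 = [6 0 -8; 0 -3/4 15/2; 0 0 1]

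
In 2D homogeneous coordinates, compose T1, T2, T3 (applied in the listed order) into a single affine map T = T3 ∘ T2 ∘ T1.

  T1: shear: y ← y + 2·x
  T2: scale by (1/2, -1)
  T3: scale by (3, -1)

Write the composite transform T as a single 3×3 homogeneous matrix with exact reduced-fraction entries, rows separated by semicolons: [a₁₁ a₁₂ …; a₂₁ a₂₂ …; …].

T = [3/2 0 0; 2 1 0; 0 0 1]

T1 = [1 0 0; 2 1 0; 0 0 1]
T2·T1 = [1/2 0 0; -2 -1 0; 0 0 1]
T3·…·T1 = [3/2 0 0; 2 1 0; 0 0 1]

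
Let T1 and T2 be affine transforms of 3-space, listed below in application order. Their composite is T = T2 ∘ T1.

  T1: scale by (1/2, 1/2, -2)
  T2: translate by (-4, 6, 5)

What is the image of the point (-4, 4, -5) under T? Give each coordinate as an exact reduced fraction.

T1 scale by (1/2, 1/2, -2): (-4, 4, -5) → (-2, 2, 10)
T2 translate by (-4, 6, 5): (-2, 2, 10) → (-6, 8, 15)

T(p) = (-6, 8, 15)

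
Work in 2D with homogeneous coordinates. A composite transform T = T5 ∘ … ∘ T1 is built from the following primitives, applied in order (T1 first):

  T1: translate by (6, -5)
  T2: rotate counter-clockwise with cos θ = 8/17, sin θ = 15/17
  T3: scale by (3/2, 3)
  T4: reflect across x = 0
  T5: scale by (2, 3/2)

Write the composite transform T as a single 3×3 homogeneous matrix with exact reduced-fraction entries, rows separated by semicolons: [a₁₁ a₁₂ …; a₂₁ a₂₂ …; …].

T1 = [1 0 6; 0 1 -5; 0 0 1]
T2·T1 = [8/17 -15/17 123/17; 15/17 8/17 50/17; 0 0 1]
T3·…·T1 = [12/17 -45/34 369/34; 45/17 24/17 150/17; 0 0 1]
T4·…·T1 = [-12/17 45/34 -369/34; 45/17 24/17 150/17; 0 0 1]
T5·…·T1 = [-24/17 45/17 -369/17; 135/34 36/17 225/17; 0 0 1]

T = [-24/17 45/17 -369/17; 135/34 36/17 225/17; 0 0 1]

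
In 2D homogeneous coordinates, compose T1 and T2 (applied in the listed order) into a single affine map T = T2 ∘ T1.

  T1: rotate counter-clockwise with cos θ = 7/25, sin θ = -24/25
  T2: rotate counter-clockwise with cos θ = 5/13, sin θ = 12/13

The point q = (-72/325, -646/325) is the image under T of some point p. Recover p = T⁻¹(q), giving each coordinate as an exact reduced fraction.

T1 = [7/25 24/25 0; -24/25 7/25 0; 0 0 1]
T2·T1 = [323/325 36/325 0; -36/325 323/325 0; 0 0 1]
det M = 1; M⁻¹ = [323/325 -36/325 0; 36/325 323/325 0; 0 0 1]
M⁻¹ · (-72/325, -646/325)ᵀ = (0, -2)ᵀ

p = (0, -2)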